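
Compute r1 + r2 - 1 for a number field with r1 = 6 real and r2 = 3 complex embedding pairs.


By Dirichlet's unit theorem:
rank = r1 + r2 - 1
= 6 + 3 - 1
= 8

8


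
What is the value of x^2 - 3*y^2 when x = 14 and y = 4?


x^2 - d*y^2
= 14^2 - 3*4^2
= 196 - 48
= 148

148


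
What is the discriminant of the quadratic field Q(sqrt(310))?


For K = Q(sqrt(d)) with d squarefree: disc(K) = d if d = 1 mod 4, and disc(K) = 4d if d = 2 or 3 mod 4.
Here d = 310, and d mod 4 = 2.
d = 2 mod 4, not 1 (O_K = Z[sqrt(d)]), so disc(K) = 4d = 4 * (310) = 1240

1240


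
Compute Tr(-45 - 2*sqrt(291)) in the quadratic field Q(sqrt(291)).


Tr(a + b*sqrt(d)) = (a + b*sqrt(d)) + (a - b*sqrt(d)) = 2a
= 2 * (-45)
= -90

-90


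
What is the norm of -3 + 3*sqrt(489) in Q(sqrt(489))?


N(a + b*sqrt(d)) = a^2 - d*b^2
= (-3)^2 - (489)*(3)^2
= 9 - 4401
= -4392

-4392


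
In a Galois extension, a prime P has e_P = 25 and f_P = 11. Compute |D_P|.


|D_P| = e * f
= 25 * 11
= 275

275


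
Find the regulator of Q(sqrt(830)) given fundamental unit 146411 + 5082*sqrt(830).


epsilon = 146411 + 5082*sqrt(830)
= 292822.0000
R = ln(292822.0000)
= 12.5873

12.5873


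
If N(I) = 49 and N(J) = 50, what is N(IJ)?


N(IJ) = N(I) * N(J)
= 49 * 50
= 2450

2450


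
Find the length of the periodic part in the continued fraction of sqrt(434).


Run the CF algorithm for sqrt(434).
a_0 = floor(sqrt(434)) = 20; set m_0=0, q_0=1.
Recurrence: m' = q*a - m,  q' = (d - m'^2)/q,  a' = floor((a_0 + m')/q').
  step 1: m=20, q=34, a=1
  step 2: m=14, q=7, a=4
  step 3: m=14, q=34, a=1
  step 4: m=20, q=1, a=40
a_4 = 2*a_0 = 40, so the period closes here.
sqrt(434) = [20; 1, 4, 1, 40]
Period length = 4

4


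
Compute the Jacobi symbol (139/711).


Compute (139/711) via quadratic reciprocity:
  reciprocity: (139/711) -> -(711/139)
  reduce: (16/139)
  pull out 2: (2/139) = -1  (since 139 mod 8 = 3)
  pull out 2: (2/139) = -1  (since 139 mod 8 = 3)
  pull out 2: (2/139) = -1  (since 139 mod 8 = 3)
  pull out 2: (2/139) = -1  (since 139 mod 8 = 3)
  (1/139) = 1
Product of signs = -1

-1


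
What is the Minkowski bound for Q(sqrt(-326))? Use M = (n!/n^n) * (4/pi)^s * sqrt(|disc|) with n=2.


d = -326, d mod 4 = 2, so disc(K) = 4d = -1304; |disc(K)| = 1304
Imaginary quadratic field, so n = 2, s = r2 = 1, r1 = 0
M = (n!/n^n) * (4/pi)^s * sqrt(|disc(K)|) = (2!/2^2) * (4/pi)^1 * sqrt(1304)
= 0.5 * 1.273240 * 36.110940
= 22.9889

22.9889


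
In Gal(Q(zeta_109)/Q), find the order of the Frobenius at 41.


The Frobenius at p in Gal(Q(zeta_n)/Q) = (Z/nZ)* is the class of p, so its order is ord_109(41), the smallest k >= 1 with 41^k = 1 mod 109.
n = 109 = 109, phi(109) = 108; the order divides phi(n).
Divisors of 108: 1, 2, 3, 4, 6, 9, 12, 18, 27, 36, 54, 108
Repeated squaring mod 109: 41^1 = 41, 41^2 = 46, 41^4 = 45, 41^8 = 63, 41^16 = 45, 41^32 = 63, 41^64 = 45
Test divisors in increasing order:
  k=1: 41^1 = 41 mod 109
  k=2: 41^2 = 46 mod 109
  k=3: 41^3 = 46 * 41 = 33 mod 109
  k=4: 41^4 = 45 mod 109
  k=6: 41^6 = 45 * 46 = 108 mod 109
  k=9: 41^9 = 63 * 41 = 76 mod 109
  k=12: 41^12 = 63 * 45 = 1 mod 109  <- first divisor giving 1
Order = 12

12


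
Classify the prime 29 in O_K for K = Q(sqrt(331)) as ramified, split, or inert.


K = Q(sqrt(331)). Since d mod 4 = 3, disc(K) = 1324.
Check p | disc: 1324 mod 29 = 19.
p does not divide disc. Compute Legendre symbol (d/p):
12^((29-1)/2) mod 29 = -1
(d/p) = -1, so p is inert: (p) stays prime with e=1, f=2, g=1.
Therefore p is inert.

inert


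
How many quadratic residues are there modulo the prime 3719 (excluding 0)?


For prime p, the number of non-zero quadratic residues is (p-1)/2.
= (3719-1)/2
= 1859

1859


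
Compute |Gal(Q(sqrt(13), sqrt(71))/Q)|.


The 2 square roots of distinct primes are multiplicatively independent over Q,
so [K:Q] = 2^2 and Gal(K/Q) is isomorphic to (Z/2Z)^2.
|Gal| = 2^2 = 4

4


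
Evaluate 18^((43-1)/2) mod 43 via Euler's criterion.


p = 43 is prime and the exponent is (p-1)/2 = 21, so by Euler's criterion 18^21 = (18/43) = +1 or -1 mod 43.
Compute by square-and-multiply:
  21 = 16 + 4 + 1 (binary 10101)
  Repeated squaring mod 43: 18^1 = 18, 18^2 = 23, 18^4 = 13, 18^8 = 40, 18^16 = 9
  18^21 = 18^16 * 18^4 * 18^1 = 9 * 13 * 18 mod 43
    9 * 13 = 117 = 31 mod 43
    31 * 18 = 558 = 42 mod 43
  18^21 = 42 mod 43
Result 42 = p - 1 = -1 mod 43: 18 is a quadratic non-residue mod 43. As a residue in [0, p-1] the value is 42.
18^21 mod 43 = 42

42


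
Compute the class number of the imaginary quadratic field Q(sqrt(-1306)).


K = Q(sqrt(-1306)). d mod 4 = 2, so D = disc(K) = 4d = -5224
h(K) equals the number of primitive reduced positive-definite forms (a, b, c) = a*x^2 + b*x*y + c*y^2 with b^2 - 4ac = D,
where reduced means |b| <= a <= c, with b >= 0 whenever |b| = a or a = c, and primitive means gcd(a, b, c) = 1.
Reduced forces 3a^2 <= |D| = 5224, so 1 <= a <= 41; b must have the parity of D, and c = (b^2 - D)/(4a) must be an integer >= a.
Enumerate a = 1..41, b in [-a, a]:
  a=1: (1, 0, 1306)  [1]
  a=2: (2, 0, 653)  [1]
  a=3..4: none
  a=5: (5, -4, 262), (5, 4, 262)  [2]
  a=6..9: none
  a=10: (10, -4, 131), (10, 4, 131)  [2]
  a=11: (11, -10, 121), (11, 10, 121)  [2]
  a=12..18: none
  a=19: (19, -18, 73), (19, 18, 73)  [2]
  a=20..21: none
  a=22: (22, -12, 61), (22, 12, 61)  [2]
  a=23..24: none
  a=25: (25, -24, 58), (25, 24, 58)  [2]
  a=26..28: none
  a=29: (29, -24, 50), (29, 24, 50)  [2]
  a=30..36: none
  a=37: (37, -20, 38), (37, 20, 38)  [2]
  a=38..41: none
Total reduced forms: 1 + 1 + 2 + 2 + 2 + 2 + 2 + 2 + 2 + 2 = 18
h = 18

18


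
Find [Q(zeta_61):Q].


The degree equals Euler's totient phi(61).
61 = 61
phi(61) = 60

60


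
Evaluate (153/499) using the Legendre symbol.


p = 499 is prime, so compute (153/499) with the reciprocity algorithm (Jacobi-symbol steps: pull out 2s via (2/n), flip via reciprocity, reduce):
  reciprocity: (153/499) -> +(499/153)
  reduce: (40/153)
  pull out 2: (2/153) = +1  (since 153 mod 8 = 1)
  pull out 2: (2/153) = +1  (since 153 mod 8 = 1)
  pull out 2: (2/153) = +1  (since 153 mod 8 = 1)
  reciprocity: (5/153) -> +(153/5)
  reduce: (3/5)
  reciprocity: (3/5) -> +(5/3)
  reduce: (2/3)
  pull out 2: (2/3) = -1  (since 3 mod 8 = 3)
  (1/3) = 1
Product of signs = -1
(153/499) = -1

-1


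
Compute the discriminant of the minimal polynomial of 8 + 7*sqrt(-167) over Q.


The element 8 + 7*sqrt(-167) has minimal polynomial:
x^2 - 16*x + 8247
Discriminant = (-16)^2 - 4*(8247)
= 256 - 32988
= -32732

-32732


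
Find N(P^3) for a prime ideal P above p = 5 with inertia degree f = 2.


N(P^a) = p^(a*f)
= 5^(3*2)
= 5^6
= 15625

15625


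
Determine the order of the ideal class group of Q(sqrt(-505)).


K = Q(sqrt(-505)). d mod 4 = 3, so D = disc(K) = 4d = -2020
h(K) equals the number of primitive reduced positive-definite forms (a, b, c) = a*x^2 + b*x*y + c*y^2 with b^2 - 4ac = D,
where reduced means |b| <= a <= c, with b >= 0 whenever |b| = a or a = c, and primitive means gcd(a, b, c) = 1.
Reduced forces 3a^2 <= |D| = 2020, so 1 <= a <= 25; b must have the parity of D, and c = (b^2 - D)/(4a) must be an integer >= a.
Enumerate a = 1..25, b in [-a, a]:
  a=1: (1, 0, 505)  [1]
  a=2: (2, 2, 253)  [1]
  a=3..4: none
  a=5: (5, 0, 101)  [1]
  a=6..9: none
  a=10: (10, 10, 53)  [1]
  a=11: (11, -2, 46), (11, 2, 46)  [2]
  a=12..21: none
  a=22: (22, -2, 23), (22, 2, 23)  [2]
  a=23..25: none
Total reduced forms: 1 + 1 + 1 + 1 + 2 + 2 = 8
h = 8

8


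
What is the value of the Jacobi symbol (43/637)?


Compute (43/637) via quadratic reciprocity:
  reciprocity: (43/637) -> +(637/43)
  reduce: (35/43)
  reciprocity: (35/43) -> -(43/35)
  reduce: (8/35)
  pull out 2: (2/35) = -1  (since 35 mod 8 = 3)
  pull out 2: (2/35) = -1  (since 35 mod 8 = 3)
  pull out 2: (2/35) = -1  (since 35 mod 8 = 3)
  (1/35) = 1
Product of signs = 1

1


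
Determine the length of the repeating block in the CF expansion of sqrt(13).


Run the CF algorithm for sqrt(13).
a_0 = floor(sqrt(13)) = 3; set m_0=0, q_0=1.
Recurrence: m' = q*a - m,  q' = (d - m'^2)/q,  a' = floor((a_0 + m')/q').
  step 1: m=3, q=4, a=1
  step 2: m=1, q=3, a=1
  step 3: m=2, q=3, a=1
  step 4: m=1, q=4, a=1
  step 5: m=3, q=1, a=6
a_5 = 2*a_0 = 6, so the period closes here.
sqrt(13) = [3; 1, 1, 1, 1, 6]
Period length = 5

5


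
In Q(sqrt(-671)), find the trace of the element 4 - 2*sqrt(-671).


Tr(a + b*sqrt(d)) = (a + b*sqrt(d)) + (a - b*sqrt(d)) = 2a
= 2 * (4)
= 8

8


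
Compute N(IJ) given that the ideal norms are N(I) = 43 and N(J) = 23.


N(IJ) = N(I) * N(J)
= 43 * 23
= 989

989


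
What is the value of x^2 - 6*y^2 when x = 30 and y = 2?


x^2 - d*y^2
= 30^2 - 6*2^2
= 900 - 24
= 876

876


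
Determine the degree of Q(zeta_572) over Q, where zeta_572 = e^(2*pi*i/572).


The degree equals Euler's totient phi(572).
572 = 2^2 * 11 * 13
phi(572) = 240

240


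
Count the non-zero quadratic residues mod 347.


For prime p, the number of non-zero quadratic residues is (p-1)/2.
= (347-1)/2
= 173

173


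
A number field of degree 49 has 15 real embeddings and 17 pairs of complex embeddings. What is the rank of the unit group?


By Dirichlet's unit theorem:
rank = r1 + r2 - 1
= 15 + 17 - 1
= 31

31


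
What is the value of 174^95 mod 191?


p = 191 is prime and the exponent is (p-1)/2 = 95, so by Euler's criterion 174^95 = (174/191) = +1 or -1 mod 191.
Compute by square-and-multiply:
  95 = 64 + 16 + 8 + 4 + 2 + 1 (binary 1011111)
  Repeated squaring mod 191: 174^1 = 174, 174^2 = 98, 174^4 = 54, 174^8 = 51, 174^16 = 118, 174^32 = 172, 174^64 = 170
  174^95 = 174^64 * 174^16 * 174^8 * 174^4 * 174^2 * 174^1 = 170 * 118 * 51 * 54 * 98 * 174 mod 191
    170 * 118 = 20060 = 5 mod 191
    5 * 51 = 255 = 64 mod 191
    64 * 54 = 3456 = 18 mod 191
    18 * 98 = 1764 = 45 mod 191
    45 * 174 = 7830 = 190 mod 191
  174^95 = 190 mod 191
Result 190 = p - 1 = -1 mod 191: 174 is a quadratic non-residue mod 191. As a residue in [0, p-1] the value is 190.
174^95 mod 191 = 190

190


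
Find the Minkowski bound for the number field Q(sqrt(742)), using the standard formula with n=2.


d = 742, d mod 4 = 2, so disc(K) = 4d = 2968; |disc(K)| = 2968
Real quadratic field, so n = 2, s = r2 = 0, r1 = 2
M = (n!/n^n) * (4/pi)^s * sqrt(|disc(K)|) = (2!/2^2) * (4/pi)^0 * sqrt(2968)
= 0.5 * 1.000000 * 54.479354
= 27.2397

27.2397


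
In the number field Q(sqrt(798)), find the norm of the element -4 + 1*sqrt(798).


N(a + b*sqrt(d)) = a^2 - d*b^2
= (-4)^2 - (798)*(1)^2
= 16 - 798
= -782

-782


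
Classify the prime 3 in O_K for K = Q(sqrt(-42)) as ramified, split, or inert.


K = Q(sqrt(-42)). Since d mod 4 = 2, disc(K) = -168.
Check p | disc: -168 mod 3 = 0.
p divides disc, so p ramifies: (p) = P^2 with e=2, f=1, g=1.
Therefore p is ramified.

ramified


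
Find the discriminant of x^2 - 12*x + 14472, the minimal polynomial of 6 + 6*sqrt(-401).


The element 6 + 6*sqrt(-401) has minimal polynomial:
x^2 - 12*x + 14472
Discriminant = (-12)^2 - 4*(14472)
= 144 - 57888
= -57744

-57744


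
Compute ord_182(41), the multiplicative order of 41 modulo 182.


We want ord_182(41), the smallest k >= 1 with 41^k = 1 mod 182.
n = 182 = 2 * 7 * 13, phi(182) = 72; the order divides phi(n).
Divisors of 72: 1, 2, 3, 4, 6, 8, 9, 12, 18, 24, 36, 72
Repeated squaring mod 182: 41^1 = 41, 41^2 = 43, 41^4 = 29, 41^8 = 113, 41^16 = 29, 41^32 = 113, 41^64 = 29
Test divisors in increasing order:
  k=1: 41^1 = 41 mod 182
  k=2: 41^2 = 43 mod 182
  k=3: 41^3 = 43 * 41 = 125 mod 182
  k=4: 41^4 = 29 mod 182
  k=6: 41^6 = 29 * 43 = 155 mod 182
  k=8: 41^8 = 113 mod 182
  k=9: 41^9 = 113 * 41 = 83 mod 182
  k=12: 41^12 = 113 * 29 = 1 mod 182  <- first divisor giving 1
Order = 12

12


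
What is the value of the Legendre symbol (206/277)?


p = 277 is prime, so compute (206/277) with the reciprocity algorithm (Jacobi-symbol steps: pull out 2s via (2/n), flip via reciprocity, reduce):
  pull out 2: (2/277) = -1  (since 277 mod 8 = 5)
  reciprocity: (103/277) -> +(277/103)
  reduce: (71/103)
  reciprocity: (71/103) -> -(103/71)
  reduce: (32/71)
  pull out 2: (2/71) = +1  (since 71 mod 8 = 7)
  pull out 2: (2/71) = +1  (since 71 mod 8 = 7)
  pull out 2: (2/71) = +1  (since 71 mod 8 = 7)
  pull out 2: (2/71) = +1  (since 71 mod 8 = 7)
  pull out 2: (2/71) = +1  (since 71 mod 8 = 7)
  (1/71) = 1
Product of signs = 1
(206/277) = 1

1


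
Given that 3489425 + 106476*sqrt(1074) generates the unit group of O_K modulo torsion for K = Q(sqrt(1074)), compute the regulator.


epsilon = 3489425 + 106476*sqrt(1074)
= 6.9788e+06
R = ln(6.9788e+06)
= 15.7584

15.7584


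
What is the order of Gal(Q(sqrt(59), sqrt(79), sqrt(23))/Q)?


The 3 square roots of distinct primes are multiplicatively independent over Q,
so [K:Q] = 2^3 and Gal(K/Q) is isomorphic to (Z/2Z)^3.
|Gal| = 2^3 = 8

8


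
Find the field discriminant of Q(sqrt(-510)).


For K = Q(sqrt(d)) with d squarefree: disc(K) = d if d = 1 mod 4, and disc(K) = 4d if d = 2 or 3 mod 4.
Here d = -510, and d mod 4 = 2.
d = 2 mod 4, not 1 (O_K = Z[sqrt(d)]), so disc(K) = 4d = 4 * (-510) = -2040

-2040


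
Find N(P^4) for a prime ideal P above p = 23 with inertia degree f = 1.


N(P^a) = p^(a*f)
= 23^(4*1)
= 23^4
= 279841

279841


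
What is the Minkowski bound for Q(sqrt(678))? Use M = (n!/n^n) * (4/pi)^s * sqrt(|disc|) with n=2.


d = 678, d mod 4 = 2, so disc(K) = 4d = 2712; |disc(K)| = 2712
Real quadratic field, so n = 2, s = r2 = 0, r1 = 2
M = (n!/n^n) * (4/pi)^s * sqrt(|disc(K)|) = (2!/2^2) * (4/pi)^0 * sqrt(2712)
= 0.5 * 1.000000 * 52.076866
= 26.0384

26.0384


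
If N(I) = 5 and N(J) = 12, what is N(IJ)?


N(IJ) = N(I) * N(J)
= 5 * 12
= 60

60


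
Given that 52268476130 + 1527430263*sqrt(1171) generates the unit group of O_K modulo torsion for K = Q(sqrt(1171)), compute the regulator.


epsilon = 52268476130 + 1527430263*sqrt(1171)
= 1.0454e+11
R = ln(1.0454e+11)
= 25.3728

25.3728


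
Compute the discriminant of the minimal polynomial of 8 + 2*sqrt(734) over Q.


The element 8 + 2*sqrt(734) has minimal polynomial:
x^2 - 16*x - 2872
Discriminant = (-16)^2 - 4*(-2872)
= 256 + 11488
= 11744

11744


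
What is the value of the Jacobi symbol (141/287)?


Compute (141/287) via quadratic reciprocity:
  reciprocity: (141/287) -> +(287/141)
  reduce: (5/141)
  reciprocity: (5/141) -> +(141/5)
  reduce: (1/5)
  (1/5) = 1
Product of signs = 1

1


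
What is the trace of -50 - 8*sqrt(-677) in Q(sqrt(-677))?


Tr(a + b*sqrt(d)) = (a + b*sqrt(d)) + (a - b*sqrt(d)) = 2a
= 2 * (-50)
= -100

-100


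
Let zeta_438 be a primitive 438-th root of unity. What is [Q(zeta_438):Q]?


The degree equals Euler's totient phi(438).
438 = 2 * 3 * 73
phi(438) = 144

144


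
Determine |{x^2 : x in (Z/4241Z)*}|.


For prime p, the number of non-zero quadratic residues is (p-1)/2.
= (4241-1)/2
= 2120

2120


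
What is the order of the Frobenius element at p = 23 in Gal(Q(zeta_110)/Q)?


The Frobenius at p in Gal(Q(zeta_n)/Q) = (Z/nZ)* is the class of p, so its order is ord_110(23), the smallest k >= 1 with 23^k = 1 mod 110.
n = 110 = 2 * 5 * 11, phi(110) = 40; the order divides phi(n).
Divisors of 40: 1, 2, 4, 5, 8, 10, 20, 40
Repeated squaring mod 110: 23^1 = 23, 23^2 = 89, 23^4 = 1, 23^8 = 1, 23^16 = 1, 23^32 = 1
Test divisors in increasing order:
  k=1: 23^1 = 23 mod 110
  k=2: 23^2 = 89 mod 110
  k=4: 23^4 = 1 mod 110  <- first divisor giving 1
Order = 4

4


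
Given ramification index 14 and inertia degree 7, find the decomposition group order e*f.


|D_P| = e * f
= 14 * 7
= 98

98


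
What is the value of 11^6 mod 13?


p = 13 is prime and the exponent is (p-1)/2 = 6, so by Euler's criterion 11^6 = (11/13) = +1 or -1 mod 13.
Compute by square-and-multiply:
  6 = 4 + 2 (binary 110)
  Repeated squaring mod 13: 11^1 = 11, 11^2 = 4, 11^4 = 3
  11^6 = 11^4 * 11^2 = 3 * 4 mod 13
    3 * 4 = 12 = 12 mod 13
  11^6 = 12 mod 13
Result 12 = p - 1 = -1 mod 13: 11 is a quadratic non-residue mod 13. As a residue in [0, p-1] the value is 12.
11^6 mod 13 = 12

12


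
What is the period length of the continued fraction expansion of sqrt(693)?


Run the CF algorithm for sqrt(693).
a_0 = floor(sqrt(693)) = 26; set m_0=0, q_0=1.
Recurrence: m' = q*a - m,  q' = (d - m'^2)/q,  a' = floor((a_0 + m')/q').
  step 1: m=26, q=17, a=3
  step 2: m=25, q=4, a=12
  step 3: m=23, q=41, a=1
  step 4: m=18, q=9, a=4
  step 5: m=18, q=41, a=1
  step 6: m=23, q=4, a=12
  step 7: m=25, q=17, a=3
  step 8: m=26, q=1, a=52
a_8 = 2*a_0 = 52, so the period closes here.
sqrt(693) = [26; 3, 12, 1, 4, 1, 12, 3, 52]
Period length = 8

8


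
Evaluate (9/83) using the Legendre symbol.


p = 83 is prime, so compute (9/83) with the reciprocity algorithm (Jacobi-symbol steps: pull out 2s via (2/n), flip via reciprocity, reduce):
  reciprocity: (9/83) -> +(83/9)
  reduce: (2/9)
  pull out 2: (2/9) = +1  (since 9 mod 8 = 1)
  (1/9) = 1
Product of signs = 1
(9/83) = 1

1


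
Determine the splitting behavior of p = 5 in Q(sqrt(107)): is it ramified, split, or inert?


K = Q(sqrt(107)). Since d mod 4 = 3, disc(K) = 428.
Check p | disc: 428 mod 5 = 3.
p does not divide disc. Compute Legendre symbol (d/p):
2^((5-1)/2) mod 5 = -1
(d/p) = -1, so p is inert: (p) stays prime with e=1, f=2, g=1.
Therefore p is inert.

inert


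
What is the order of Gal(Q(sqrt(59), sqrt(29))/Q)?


The 2 square roots of distinct primes are multiplicatively independent over Q,
so [K:Q] = 2^2 and Gal(K/Q) is isomorphic to (Z/2Z)^2.
|Gal| = 2^2 = 4

4


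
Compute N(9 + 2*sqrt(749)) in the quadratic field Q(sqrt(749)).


N(a + b*sqrt(d)) = a^2 - d*b^2
= (9)^2 - (749)*(2)^2
= 81 - 2996
= -2915

-2915


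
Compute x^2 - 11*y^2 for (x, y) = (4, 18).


x^2 - d*y^2
= 4^2 - 11*18^2
= 16 - 3564
= -3548

-3548


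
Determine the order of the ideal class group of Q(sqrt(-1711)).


K = Q(sqrt(-1711)). d mod 4 = 1, so D = disc(K) = d = -1711
h(K) equals the number of primitive reduced positive-definite forms (a, b, c) = a*x^2 + b*x*y + c*y^2 with b^2 - 4ac = D,
where reduced means |b| <= a <= c, with b >= 0 whenever |b| = a or a = c, and primitive means gcd(a, b, c) = 1.
Reduced forces 3a^2 <= |D| = 1711, so 1 <= a <= 23; b must have the parity of D, and c = (b^2 - D)/(4a) must be an integer >= a.
Enumerate a = 1..23, b in [-a, a]:
  a=1: (1, 1, 428)  [1]
  a=2: (2, -1, 214), (2, 1, 214)  [2]
  a=3: none
  a=4: (4, -1, 107), (4, 1, 107)  [2]
  a=5: (5, -3, 86), (5, 3, 86)  [2]
  a=6: none
  a=7: (7, -5, 62), (7, 5, 62)  [2]
  a=8: (8, -7, 55), (8, 7, 55)  [2]
  a=9: none
  a=10: (10, -7, 44), (10, -3, 43), (10, 3, 43), (10, 7, 44)  [4]
  a=11: (11, -7, 40), (11, 7, 40)  [2]
  a=12..13: none
  a=14: (14, -9, 32), (14, -5, 31), (14, 5, 31), (14, 9, 32)  [4]
  a=15: none
  a=16: (16, -9, 28), (16, 9, 28)  [2]
  a=17..19: none
  a=20: (20, -17, 25), (20, -7, 22), (20, 7, 22), (20, 17, 25)  [4]
  a=21: none
  a=22: (22, 15, 22)  [1]
  a=23: none
Total reduced forms: 1 + 2 + 2 + 2 + 2 + 2 + 4 + 2 + 4 + 2 + 4 + 1 = 28
h = 28

28


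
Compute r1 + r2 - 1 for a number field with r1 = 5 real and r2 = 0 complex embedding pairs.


By Dirichlet's unit theorem:
rank = r1 + r2 - 1
= 5 + 0 - 1
= 4

4


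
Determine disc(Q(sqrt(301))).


For K = Q(sqrt(d)) with d squarefree: disc(K) = d if d = 1 mod 4, and disc(K) = 4d if d = 2 or 3 mod 4.
Here d = 301, and d mod 4 = 1.
d = 1 mod 4 (O_K = Z[(1+sqrt(d))/2]), so disc(K) = d = 301

301


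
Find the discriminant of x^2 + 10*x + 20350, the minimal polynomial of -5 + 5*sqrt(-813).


The element -5 + 5*sqrt(-813) has minimal polynomial:
x^2 + 10*x + 20350
Discriminant = (10)^2 - 4*(20350)
= 100 - 81400
= -81300

-81300


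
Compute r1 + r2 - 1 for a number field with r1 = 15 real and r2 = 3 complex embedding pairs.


By Dirichlet's unit theorem:
rank = r1 + r2 - 1
= 15 + 3 - 1
= 17

17


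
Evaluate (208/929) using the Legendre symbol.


p = 929 is prime, so compute (208/929) with the reciprocity algorithm (Jacobi-symbol steps: pull out 2s via (2/n), flip via reciprocity, reduce):
  pull out 2: (2/929) = +1  (since 929 mod 8 = 1)
  pull out 2: (2/929) = +1  (since 929 mod 8 = 1)
  pull out 2: (2/929) = +1  (since 929 mod 8 = 1)
  pull out 2: (2/929) = +1  (since 929 mod 8 = 1)
  reciprocity: (13/929) -> +(929/13)
  reduce: (6/13)
  pull out 2: (2/13) = -1  (since 13 mod 8 = 5)
  reciprocity: (3/13) -> +(13/3)
  reduce: (1/3)
  (1/3) = 1
Product of signs = -1
(208/929) = -1

-1


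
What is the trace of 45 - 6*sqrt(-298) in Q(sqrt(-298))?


Tr(a + b*sqrt(d)) = (a + b*sqrt(d)) + (a - b*sqrt(d)) = 2a
= 2 * (45)
= 90

90


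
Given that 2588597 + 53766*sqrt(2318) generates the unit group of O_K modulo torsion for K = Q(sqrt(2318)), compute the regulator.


epsilon = 2588597 + 53766*sqrt(2318)
= 5.1772e+06
R = ln(5.1772e+06)
= 15.4598

15.4598


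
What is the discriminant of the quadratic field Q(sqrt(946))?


For K = Q(sqrt(d)) with d squarefree: disc(K) = d if d = 1 mod 4, and disc(K) = 4d if d = 2 or 3 mod 4.
Here d = 946, and d mod 4 = 2.
d = 2 mod 4, not 1 (O_K = Z[sqrt(d)]), so disc(K) = 4d = 4 * (946) = 3784

3784


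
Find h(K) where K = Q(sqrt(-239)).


K = Q(sqrt(-239)). d mod 4 = 1, so D = disc(K) = d = -239
h(K) equals the number of primitive reduced positive-definite forms (a, b, c) = a*x^2 + b*x*y + c*y^2 with b^2 - 4ac = D,
where reduced means |b| <= a <= c, with b >= 0 whenever |b| = a or a = c, and primitive means gcd(a, b, c) = 1.
Reduced forces 3a^2 <= |D| = 239, so 1 <= a <= 8; b must have the parity of D, and c = (b^2 - D)/(4a) must be an integer >= a.
Enumerate a = 1..8, b in [-a, a]:
  a=1: (1, 1, 60)  [1]
  a=2: (2, -1, 30), (2, 1, 30)  [2]
  a=3: (3, -1, 20), (3, 1, 20)  [2]
  a=4: (4, -1, 15), (4, 1, 15)  [2]
  a=5: (5, -1, 12), (5, 1, 12)  [2]
  a=6: (6, -5, 11), (6, -1, 10), (6, 1, 10), (6, 5, 11)  [4]
  a=7: none
  a=8: (8, -7, 9), (8, 7, 9)  [2]
Total reduced forms: 1 + 2 + 2 + 2 + 2 + 4 + 2 = 15
h = 15

15


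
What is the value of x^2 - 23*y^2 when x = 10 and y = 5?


x^2 - d*y^2
= 10^2 - 23*5^2
= 100 - 575
= -475

-475


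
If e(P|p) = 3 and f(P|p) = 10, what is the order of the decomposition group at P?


|D_P| = e * f
= 3 * 10
= 30

30


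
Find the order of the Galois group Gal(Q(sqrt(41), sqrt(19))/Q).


The 2 square roots of distinct primes are multiplicatively independent over Q,
so [K:Q] = 2^2 and Gal(K/Q) is isomorphic to (Z/2Z)^2.
|Gal| = 2^2 = 4

4


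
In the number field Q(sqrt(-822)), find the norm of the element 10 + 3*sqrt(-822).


N(a + b*sqrt(d)) = a^2 - d*b^2
= (10)^2 - (-822)*(3)^2
= 100 + 7398
= 7498

7498


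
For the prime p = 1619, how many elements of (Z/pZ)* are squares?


For prime p, the number of non-zero quadratic residues is (p-1)/2.
= (1619-1)/2
= 809

809


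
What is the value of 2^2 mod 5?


p = 5 is prime and the exponent is (p-1)/2 = 2, so by Euler's criterion 2^2 = (2/5) = +1 or -1 mod 5.
Compute by square-and-multiply:
  2 = 2 (binary 10)
  Repeated squaring mod 5: 2^1 = 2, 2^2 = 4
  2^2 = 4 mod 5
Result 4 = p - 1 = -1 mod 5: 2 is a quadratic non-residue mod 5. As a residue in [0, p-1] the value is 4.
2^2 mod 5 = 4

4


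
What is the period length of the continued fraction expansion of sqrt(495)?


Run the CF algorithm for sqrt(495).
a_0 = floor(sqrt(495)) = 22; set m_0=0, q_0=1.
Recurrence: m' = q*a - m,  q' = (d - m'^2)/q,  a' = floor((a_0 + m')/q').
  step 1: m=22, q=11, a=4
  step 2: m=22, q=1, a=44
a_2 = 2*a_0 = 44, so the period closes here.
sqrt(495) = [22; 4, 44]
Period length = 2

2


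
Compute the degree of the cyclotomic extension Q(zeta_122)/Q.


The degree equals Euler's totient phi(122).
122 = 2 * 61
phi(122) = 60

60


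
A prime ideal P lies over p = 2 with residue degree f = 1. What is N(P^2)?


N(P^a) = p^(a*f)
= 2^(2*1)
= 2^2
= 4

4


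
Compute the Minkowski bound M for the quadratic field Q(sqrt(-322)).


d = -322, d mod 4 = 2, so disc(K) = 4d = -1288; |disc(K)| = 1288
Imaginary quadratic field, so n = 2, s = r2 = 1, r1 = 0
M = (n!/n^n) * (4/pi)^s * sqrt(|disc(K)|) = (2!/2^2) * (4/pi)^1 * sqrt(1288)
= 0.5 * 1.273240 * 35.888717
= 22.8475

22.8475


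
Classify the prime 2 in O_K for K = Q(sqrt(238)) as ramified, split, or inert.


K = Q(sqrt(238)). Since d mod 4 = 2, disc(K) = 952.
Check p | disc: 952 mod 2 = 0.
p divides disc, so p ramifies: (p) = P^2 with e=2, f=1, g=1.
Therefore p is ramified.

ramified


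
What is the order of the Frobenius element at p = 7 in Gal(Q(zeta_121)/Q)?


The Frobenius at p in Gal(Q(zeta_n)/Q) = (Z/nZ)* is the class of p, so its order is ord_121(7), the smallest k >= 1 with 7^k = 1 mod 121.
n = 121 = 11^2, phi(121) = 110; the order divides phi(n).
Divisors of 110: 1, 2, 5, 10, 11, 22, 55, 110
Repeated squaring mod 121: 7^1 = 7, 7^2 = 49, 7^4 = 102, 7^8 = 119, 7^16 = 4, 7^32 = 16, 7^64 = 14
Test divisors in increasing order:
  k=1: 7^1 = 7 mod 121
  k=2: 7^2 = 49 mod 121
  k=5: 7^5 = 102 * 7 = 109 mod 121
  k=10: 7^10 = 119 * 49 = 23 mod 121
  k=11: 7^11 = 119 * 49 * 7 = 40 mod 121
  k=22: 7^22 = 4 * 102 * 49 = 27 mod 121
  k=55: 7^55 = 16 * 4 * 102 * 49 * 7 = 120 mod 121
  k=110: 7^110 = 14 * 16 * 119 * 102 * 49 = 1 mod 121  <- first divisor giving 1
Order = 110

110


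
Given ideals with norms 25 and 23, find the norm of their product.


N(IJ) = N(I) * N(J)
= 25 * 23
= 575

575


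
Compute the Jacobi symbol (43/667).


Compute (43/667) via quadratic reciprocity:
  reciprocity: (43/667) -> -(667/43)
  reduce: (22/43)
  pull out 2: (2/43) = -1  (since 43 mod 8 = 3)
  reciprocity: (11/43) -> -(43/11)
  reduce: (10/11)
  pull out 2: (2/11) = -1  (since 11 mod 8 = 3)
  reciprocity: (5/11) -> +(11/5)
  reduce: (1/5)
  (1/5) = 1
Product of signs = 1

1


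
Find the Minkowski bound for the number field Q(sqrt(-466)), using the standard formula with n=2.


d = -466, d mod 4 = 2, so disc(K) = 4d = -1864; |disc(K)| = 1864
Imaginary quadratic field, so n = 2, s = r2 = 1, r1 = 0
M = (n!/n^n) * (4/pi)^s * sqrt(|disc(K)|) = (2!/2^2) * (4/pi)^1 * sqrt(1864)
= 0.5 * 1.273240 * 43.174066
= 27.4855

27.4855


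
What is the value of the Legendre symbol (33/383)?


p = 383 is prime, so compute (33/383) with the reciprocity algorithm (Jacobi-symbol steps: pull out 2s via (2/n), flip via reciprocity, reduce):
  reciprocity: (33/383) -> +(383/33)
  reduce: (20/33)
  pull out 2: (2/33) = +1  (since 33 mod 8 = 1)
  pull out 2: (2/33) = +1  (since 33 mod 8 = 1)
  reciprocity: (5/33) -> +(33/5)
  reduce: (3/5)
  reciprocity: (3/5) -> +(5/3)
  reduce: (2/3)
  pull out 2: (2/3) = -1  (since 3 mod 8 = 3)
  (1/3) = 1
Product of signs = -1
(33/383) = -1

-1


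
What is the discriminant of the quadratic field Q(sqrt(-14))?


For K = Q(sqrt(d)) with d squarefree: disc(K) = d if d = 1 mod 4, and disc(K) = 4d if d = 2 or 3 mod 4.
Here d = -14, and d mod 4 = 2.
d = 2 mod 4, not 1 (O_K = Z[sqrt(d)]), so disc(K) = 4d = 4 * (-14) = -56

-56


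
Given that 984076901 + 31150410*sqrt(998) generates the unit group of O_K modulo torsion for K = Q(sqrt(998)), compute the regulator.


epsilon = 984076901 + 31150410*sqrt(998)
= 1.9682e+09
R = ln(1.9682e+09)
= 21.4004

21.4004


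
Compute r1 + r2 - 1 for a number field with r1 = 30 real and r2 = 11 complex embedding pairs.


By Dirichlet's unit theorem:
rank = r1 + r2 - 1
= 30 + 11 - 1
= 40

40


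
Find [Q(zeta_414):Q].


The degree equals Euler's totient phi(414).
414 = 2 * 3^2 * 23
phi(414) = 132

132


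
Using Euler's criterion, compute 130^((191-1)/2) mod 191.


p = 191 is prime and the exponent is (p-1)/2 = 95, so by Euler's criterion 130^95 = (130/191) = +1 or -1 mod 191.
Compute by square-and-multiply:
  95 = 64 + 16 + 8 + 4 + 2 + 1 (binary 1011111)
  Repeated squaring mod 191: 130^1 = 130, 130^2 = 92, 130^4 = 60, 130^8 = 162, 130^16 = 77, 130^32 = 8, 130^64 = 64
  130^95 = 130^64 * 130^16 * 130^8 * 130^4 * 130^2 * 130^1 = 64 * 77 * 162 * 60 * 92 * 130 mod 191
    64 * 77 = 4928 = 153 mod 191
    153 * 162 = 24786 = 147 mod 191
    147 * 60 = 8820 = 34 mod 191
    34 * 92 = 3128 = 72 mod 191
    72 * 130 = 9360 = 1 mod 191
  130^95 = 1 mod 191
Result 1: 130 is a quadratic residue mod 191.
130^95 mod 191 = 1

1


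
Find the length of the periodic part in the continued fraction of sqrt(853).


Run the CF algorithm for sqrt(853).
a_0 = floor(sqrt(853)) = 29; set m_0=0, q_0=1.
Recurrence: m' = q*a - m,  q' = (d - m'^2)/q,  a' = floor((a_0 + m')/q').
  step 1: m=29, q=12, a=4
  step 2: m=19, q=41, a=1
  step 3: m=22, q=9, a=5
  step 4: m=23, q=36, a=1
  step 5: m=13, q=19, a=2
  step 6: m=25, q=12, a=4
  step 7: m=23, q=27, a=1
  step 8: m=4, q=31, a=1
  step 9: m=27, q=4, a=14
  step 10: m=29, q=3, a=19
  step 11: m=28, q=23, a=2
  step 12: m=18, q=23, a=2
  step 13: m=28, q=3, a=19
  step 14: m=29, q=4, a=14
  step 15: m=27, q=31, a=1
  step 16: m=4, q=27, a=1
  step 17: m=23, q=12, a=4
  step 18: m=25, q=19, a=2
  step 19: m=13, q=36, a=1
  step 20: m=23, q=9, a=5
  step 21: m=22, q=41, a=1
  step 22: m=19, q=12, a=4
  step 23: m=29, q=1, a=58
a_23 = 2*a_0 = 58, so the period closes here.
sqrt(853) = [29; 4, 1, 5, 1, 2, 4, 1, 1, 14, 19, 2, 2, 19, 14, 1, 1, 4, 2, 1, 5, 1, 4, 58]
Period length = 23

23


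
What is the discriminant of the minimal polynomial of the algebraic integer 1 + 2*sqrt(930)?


The element 1 + 2*sqrt(930) has minimal polynomial:
x^2 - 2*x - 3719
Discriminant = (-2)^2 - 4*(-3719)
= 4 + 14876
= 14880

14880


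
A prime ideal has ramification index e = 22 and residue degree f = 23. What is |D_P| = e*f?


|D_P| = e * f
= 22 * 23
= 506

506


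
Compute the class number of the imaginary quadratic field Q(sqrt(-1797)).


K = Q(sqrt(-1797)). d mod 4 = 3, so D = disc(K) = 4d = -7188
h(K) equals the number of primitive reduced positive-definite forms (a, b, c) = a*x^2 + b*x*y + c*y^2 with b^2 - 4ac = D,
where reduced means |b| <= a <= c, with b >= 0 whenever |b| = a or a = c, and primitive means gcd(a, b, c) = 1.
Reduced forces 3a^2 <= |D| = 7188, so 1 <= a <= 48; b must have the parity of D, and c = (b^2 - D)/(4a) must be an integer >= a.
Enumerate a = 1..48, b in [-a, a]:
  a=1: (1, 0, 1797)  [1]
  a=2: (2, 2, 899)  [1]
  a=3: (3, 0, 599)  [1]
  a=4..5: none
  a=6: (6, 6, 301)  [1]
  a=7: (7, -6, 258), (7, 6, 258)  [2]
  a=8..12: none
  a=13: (13, -12, 141), (13, 12, 141)  [2]
  a=14: (14, -6, 129), (14, 6, 129)  [2]
  a=15..20: none
  a=21: (21, -6, 86), (21, 6, 86)  [2]
  a=22..25: none
  a=26: (26, -14, 71), (26, 14, 71)  [2]
  a=27..28: none
  a=29: (29, -2, 62), (29, 2, 62)  [2]
  a=30: none
  a=31: (31, -2, 58), (31, 2, 58)  [2]
  a=32..36: none
  a=37: (37, -8, 49), (37, 8, 49)  [2]
  a=38: none
  a=39: (39, -12, 47), (39, 12, 47)  [2]
  a=40..41: none
  a=42: (42, -6, 43), (42, 6, 43)  [2]
  a=43..48: none
Total reduced forms: 1 + 1 + 1 + 1 + 2 + 2 + 2 + 2 + 2 + 2 + 2 + 2 + 2 + 2 = 24
h = 24

24


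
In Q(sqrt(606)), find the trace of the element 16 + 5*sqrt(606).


Tr(a + b*sqrt(d)) = (a + b*sqrt(d)) + (a - b*sqrt(d)) = 2a
= 2 * (16)
= 32

32


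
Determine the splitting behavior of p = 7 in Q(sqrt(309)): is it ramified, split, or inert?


K = Q(sqrt(309)). Since d mod 4 = 1, disc(K) = 309.
Check p | disc: 309 mod 7 = 1.
p does not divide disc. Compute Legendre symbol (d/p):
1^((7-1)/2) mod 7 = 1
(d/p) = 1, so p splits: (p) = P*P' with e=1, f=1, g=2.
Therefore p is split.

split


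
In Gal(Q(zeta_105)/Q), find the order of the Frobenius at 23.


The Frobenius at p in Gal(Q(zeta_n)/Q) = (Z/nZ)* is the class of p, so its order is ord_105(23), the smallest k >= 1 with 23^k = 1 mod 105.
n = 105 = 3 * 5 * 7, phi(105) = 48; the order divides phi(n).
Divisors of 48: 1, 2, 3, 4, 6, 8, 12, 16, 24, 48
Repeated squaring mod 105: 23^1 = 23, 23^2 = 4, 23^4 = 16, 23^8 = 46, 23^16 = 16, 23^32 = 46
Test divisors in increasing order:
  k=1: 23^1 = 23 mod 105
  k=2: 23^2 = 4 mod 105
  k=3: 23^3 = 4 * 23 = 92 mod 105
  k=4: 23^4 = 16 mod 105
  k=6: 23^6 = 16 * 4 = 64 mod 105
  k=8: 23^8 = 46 mod 105
  k=12: 23^12 = 46 * 16 = 1 mod 105  <- first divisor giving 1
Order = 12

12


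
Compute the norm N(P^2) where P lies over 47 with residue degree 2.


N(P^a) = p^(a*f)
= 47^(2*2)
= 47^4
= 4879681

4879681


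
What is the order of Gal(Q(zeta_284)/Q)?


|Gal(Q(zeta_284)/Q)| = phi(284)
= 140

140


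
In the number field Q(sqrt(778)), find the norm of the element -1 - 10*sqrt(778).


N(a + b*sqrt(d)) = a^2 - d*b^2
= (-1)^2 - (778)*(-10)^2
= 1 - 77800
= -77799

-77799


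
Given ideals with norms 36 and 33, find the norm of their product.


N(IJ) = N(I) * N(J)
= 36 * 33
= 1188

1188


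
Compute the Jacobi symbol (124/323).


Compute (124/323) via quadratic reciprocity:
  pull out 2: (2/323) = -1  (since 323 mod 8 = 3)
  pull out 2: (2/323) = -1  (since 323 mod 8 = 3)
  reciprocity: (31/323) -> -(323/31)
  reduce: (13/31)
  reciprocity: (13/31) -> +(31/13)
  reduce: (5/13)
  reciprocity: (5/13) -> +(13/5)
  reduce: (3/5)
  reciprocity: (3/5) -> +(5/3)
  reduce: (2/3)
  pull out 2: (2/3) = -1  (since 3 mod 8 = 3)
  (1/3) = 1
Product of signs = 1

1


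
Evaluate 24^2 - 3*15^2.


x^2 - d*y^2
= 24^2 - 3*15^2
= 576 - 675
= -99

-99


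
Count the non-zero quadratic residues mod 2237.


For prime p, the number of non-zero quadratic residues is (p-1)/2.
= (2237-1)/2
= 1118

1118


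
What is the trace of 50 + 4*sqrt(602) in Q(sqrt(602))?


Tr(a + b*sqrt(d)) = (a + b*sqrt(d)) + (a - b*sqrt(d)) = 2a
= 2 * (50)
= 100

100


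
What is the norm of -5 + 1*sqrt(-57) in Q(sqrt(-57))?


N(a + b*sqrt(d)) = a^2 - d*b^2
= (-5)^2 - (-57)*(1)^2
= 25 + 57
= 82

82


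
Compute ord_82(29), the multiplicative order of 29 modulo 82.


We want ord_82(29), the smallest k >= 1 with 29^k = 1 mod 82.
n = 82 = 2 * 41, phi(82) = 40; the order divides phi(n).
Divisors of 40: 1, 2, 4, 5, 8, 10, 20, 40
Repeated squaring mod 82: 29^1 = 29, 29^2 = 21, 29^4 = 31, 29^8 = 59, 29^16 = 37, 29^32 = 57
Test divisors in increasing order:
  k=1: 29^1 = 29 mod 82
  k=2: 29^2 = 21 mod 82
  k=4: 29^4 = 31 mod 82
  k=5: 29^5 = 31 * 29 = 79 mod 82
  k=8: 29^8 = 59 mod 82
  k=10: 29^10 = 59 * 21 = 9 mod 82
  k=20: 29^20 = 37 * 31 = 81 mod 82
  k=40: 29^40 = 57 * 59 = 1 mod 82  <- first divisor giving 1
Order = 40

40


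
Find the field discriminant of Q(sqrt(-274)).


For K = Q(sqrt(d)) with d squarefree: disc(K) = d if d = 1 mod 4, and disc(K) = 4d if d = 2 or 3 mod 4.
Here d = -274, and d mod 4 = 2.
d = 2 mod 4, not 1 (O_K = Z[sqrt(d)]), so disc(K) = 4d = 4 * (-274) = -1096

-1096


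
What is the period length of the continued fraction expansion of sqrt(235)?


Run the CF algorithm for sqrt(235).
a_0 = floor(sqrt(235)) = 15; set m_0=0, q_0=1.
Recurrence: m' = q*a - m,  q' = (d - m'^2)/q,  a' = floor((a_0 + m')/q').
  step 1: m=15, q=10, a=3
  step 2: m=15, q=1, a=30
a_2 = 2*a_0 = 30, so the period closes here.
sqrt(235) = [15; 3, 30]
Period length = 2

2


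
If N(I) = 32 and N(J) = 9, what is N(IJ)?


N(IJ) = N(I) * N(J)
= 32 * 9
= 288

288


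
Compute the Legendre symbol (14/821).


p = 821 is prime, so compute (14/821) with the reciprocity algorithm (Jacobi-symbol steps: pull out 2s via (2/n), flip via reciprocity, reduce):
  pull out 2: (2/821) = -1  (since 821 mod 8 = 5)
  reciprocity: (7/821) -> +(821/7)
  reduce: (2/7)
  pull out 2: (2/7) = +1  (since 7 mod 8 = 7)
  (1/7) = 1
Product of signs = -1
(14/821) = -1

-1


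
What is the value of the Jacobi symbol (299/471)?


Compute (299/471) via quadratic reciprocity:
  reciprocity: (299/471) -> -(471/299)
  reduce: (172/299)
  pull out 2: (2/299) = -1  (since 299 mod 8 = 3)
  pull out 2: (2/299) = -1  (since 299 mod 8 = 3)
  reciprocity: (43/299) -> -(299/43)
  reduce: (41/43)
  reciprocity: (41/43) -> +(43/41)
  reduce: (2/41)
  pull out 2: (2/41) = +1  (since 41 mod 8 = 1)
  (1/41) = 1
Product of signs = 1

1


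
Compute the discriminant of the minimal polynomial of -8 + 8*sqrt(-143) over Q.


The element -8 + 8*sqrt(-143) has minimal polynomial:
x^2 + 16*x + 9216
Discriminant = (16)^2 - 4*(9216)
= 256 - 36864
= -36608

-36608


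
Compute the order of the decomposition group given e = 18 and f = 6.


|D_P| = e * f
= 18 * 6
= 108

108


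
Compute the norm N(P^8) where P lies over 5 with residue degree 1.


N(P^a) = p^(a*f)
= 5^(8*1)
= 5^8
= 390625

390625


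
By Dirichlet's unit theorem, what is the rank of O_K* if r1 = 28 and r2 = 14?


By Dirichlet's unit theorem:
rank = r1 + r2 - 1
= 28 + 14 - 1
= 41

41


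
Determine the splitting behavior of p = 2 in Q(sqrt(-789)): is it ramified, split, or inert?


K = Q(sqrt(-789)). Since d mod 4 = 3, disc(K) = -3156.
Check p | disc: -3156 mod 2 = 0.
p divides disc, so p ramifies: (p) = P^2 with e=2, f=1, g=1.
Therefore p is ramified.

ramified


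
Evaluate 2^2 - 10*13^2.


x^2 - d*y^2
= 2^2 - 10*13^2
= 4 - 1690
= -1686

-1686


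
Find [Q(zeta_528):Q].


The degree equals Euler's totient phi(528).
528 = 2^4 * 3 * 11
phi(528) = 160

160


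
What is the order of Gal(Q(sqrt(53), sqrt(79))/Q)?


The 2 square roots of distinct primes are multiplicatively independent over Q,
so [K:Q] = 2^2 and Gal(K/Q) is isomorphic to (Z/2Z)^2.
|Gal| = 2^2 = 4

4


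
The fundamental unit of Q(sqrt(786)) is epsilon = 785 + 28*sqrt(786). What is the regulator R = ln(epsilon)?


epsilon = 785 + 28*sqrt(786)
= 1569.9994
R = ln(1569.9994)
= 7.3588

7.3588


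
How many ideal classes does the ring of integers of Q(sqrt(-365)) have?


K = Q(sqrt(-365)). d mod 4 = 3, so D = disc(K) = 4d = -1460
h(K) equals the number of primitive reduced positive-definite forms (a, b, c) = a*x^2 + b*x*y + c*y^2 with b^2 - 4ac = D,
where reduced means |b| <= a <= c, with b >= 0 whenever |b| = a or a = c, and primitive means gcd(a, b, c) = 1.
Reduced forces 3a^2 <= |D| = 1460, so 1 <= a <= 22; b must have the parity of D, and c = (b^2 - D)/(4a) must be an integer >= a.
Enumerate a = 1..22, b in [-a, a]:
  a=1: (1, 0, 365)  [1]
  a=2: (2, 2, 183)  [1]
  a=3: (3, -2, 122), (3, 2, 122)  [2]
  a=4: none
  a=5: (5, 0, 73)  [1]
  a=6: (6, -2, 61), (6, 2, 61)  [2]
  a=7..8: none
  a=9: (9, -4, 41), (9, 4, 41)  [2]
  a=10: (10, 10, 39)  [1]
  a=11: (11, -6, 34), (11, 6, 34)  [2]
  a=12: none
  a=13: (13, -10, 30), (13, 10, 30)  [2]
  a=14: none
  a=15: (15, -10, 26), (15, 10, 26)  [2]
  a=16: none
  a=17: (17, -6, 22), (17, 6, 22)  [2]
  a=18: (18, -14, 23), (18, 14, 23)  [2]
  a=19..22: none
Total reduced forms: 1 + 1 + 2 + 1 + 2 + 2 + 1 + 2 + 2 + 2 + 2 + 2 = 20
h = 20

20


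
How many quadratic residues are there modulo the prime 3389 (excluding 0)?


For prime p, the number of non-zero quadratic residues is (p-1)/2.
= (3389-1)/2
= 1694

1694


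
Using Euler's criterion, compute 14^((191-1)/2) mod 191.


p = 191 is prime and the exponent is (p-1)/2 = 95, so by Euler's criterion 14^95 = (14/191) = +1 or -1 mod 191.
Compute by square-and-multiply:
  95 = 64 + 16 + 8 + 4 + 2 + 1 (binary 1011111)
  Repeated squaring mod 191: 14^1 = 14, 14^2 = 5, 14^4 = 25, 14^8 = 52, 14^16 = 30, 14^32 = 136, 14^64 = 160
  14^95 = 14^64 * 14^16 * 14^8 * 14^4 * 14^2 * 14^1 = 160 * 30 * 52 * 25 * 5 * 14 mod 191
    160 * 30 = 4800 = 25 mod 191
    25 * 52 = 1300 = 154 mod 191
    154 * 25 = 3850 = 30 mod 191
    30 * 5 = 150 = 150 mod 191
    150 * 14 = 2100 = 190 mod 191
  14^95 = 190 mod 191
Result 190 = p - 1 = -1 mod 191: 14 is a quadratic non-residue mod 191. As a residue in [0, p-1] the value is 190.
14^95 mod 191 = 190

190


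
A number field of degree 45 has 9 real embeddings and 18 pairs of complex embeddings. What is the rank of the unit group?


By Dirichlet's unit theorem:
rank = r1 + r2 - 1
= 9 + 18 - 1
= 26

26


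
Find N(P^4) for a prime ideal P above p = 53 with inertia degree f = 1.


N(P^a) = p^(a*f)
= 53^(4*1)
= 53^4
= 7890481

7890481
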